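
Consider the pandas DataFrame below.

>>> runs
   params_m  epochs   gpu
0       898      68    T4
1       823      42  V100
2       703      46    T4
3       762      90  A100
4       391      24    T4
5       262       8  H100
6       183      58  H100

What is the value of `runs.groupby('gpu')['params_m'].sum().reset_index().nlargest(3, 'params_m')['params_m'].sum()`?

3577

group by gpu, sum of params_m:
gpu
A100     762
H100     445
T4      1992
V100     823
Name: params_m, dtype: int64
reset_index():
    gpu  params_m
0  A100       762
1  H100       445
2    T4      1992
3  V100       823
take 3 rows with largest params_m:
    gpu  params_m
2    T4      1992
3  V100       823
0  A100       762
Hence 3577.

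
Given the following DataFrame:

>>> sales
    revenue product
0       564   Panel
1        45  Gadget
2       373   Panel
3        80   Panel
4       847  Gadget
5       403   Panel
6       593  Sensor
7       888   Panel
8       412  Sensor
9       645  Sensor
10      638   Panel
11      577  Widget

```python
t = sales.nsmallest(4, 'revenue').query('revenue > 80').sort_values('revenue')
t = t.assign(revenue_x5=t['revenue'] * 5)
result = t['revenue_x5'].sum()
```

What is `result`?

take 4 rows with smallest revenue:
   revenue product
1       45  Gadget
3       80   Panel
2      373   Panel
5      403   Panel
filter rows where revenue > 80:
   revenue product
2      373   Panel
5      403   Panel
sort by revenue:
   revenue product
2      373   Panel
5      403   Panel
add column revenue_x5 = t['revenue'] * 5:
   revenue product  revenue_x5
2      373   Panel        1865
5      403   Panel        2015
So sum() = 3880.

3880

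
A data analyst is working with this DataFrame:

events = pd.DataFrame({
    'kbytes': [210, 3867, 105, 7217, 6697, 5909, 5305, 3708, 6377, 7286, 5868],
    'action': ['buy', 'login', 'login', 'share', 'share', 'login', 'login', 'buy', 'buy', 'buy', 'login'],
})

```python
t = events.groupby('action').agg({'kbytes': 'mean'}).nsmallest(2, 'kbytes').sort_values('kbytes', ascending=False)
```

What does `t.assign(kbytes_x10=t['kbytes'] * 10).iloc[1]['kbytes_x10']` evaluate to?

42108.0

group by action, mean of kbytes:
         kbytes
action         
buy     4395.25
login   4210.80
share   6957.00
take 2 rows with smallest kbytes:
         kbytes
action         
login   4210.80
buy     4395.25
sort by kbytes descending:
         kbytes
action         
buy     4395.25
login   4210.80
add column kbytes_x10 = t['kbytes'] * 10:
         kbytes  kbytes_x10
action                     
buy     4395.25     43952.5
login   4210.80     42108.0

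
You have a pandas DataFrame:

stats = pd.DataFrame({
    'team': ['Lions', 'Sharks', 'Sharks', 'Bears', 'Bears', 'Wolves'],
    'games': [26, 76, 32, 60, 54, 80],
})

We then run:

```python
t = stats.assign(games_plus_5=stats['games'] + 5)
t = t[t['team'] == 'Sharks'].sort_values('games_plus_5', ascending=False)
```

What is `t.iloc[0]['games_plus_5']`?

81

add column games_plus_5 = stats['games'] + 5:
     team  games  games_plus_5
0   Lions     26            31
1  Sharks     76            81
2  Sharks     32            37
3   Bears     60            65
4   Bears     54            59
5  Wolves     80            85
filter rows where team == 'Sharks':
     team  games  games_plus_5
1  Sharks     76            81
2  Sharks     32            37
sort by games_plus_5 descending:
     team  games  games_plus_5
1  Sharks     76            81
2  Sharks     32            37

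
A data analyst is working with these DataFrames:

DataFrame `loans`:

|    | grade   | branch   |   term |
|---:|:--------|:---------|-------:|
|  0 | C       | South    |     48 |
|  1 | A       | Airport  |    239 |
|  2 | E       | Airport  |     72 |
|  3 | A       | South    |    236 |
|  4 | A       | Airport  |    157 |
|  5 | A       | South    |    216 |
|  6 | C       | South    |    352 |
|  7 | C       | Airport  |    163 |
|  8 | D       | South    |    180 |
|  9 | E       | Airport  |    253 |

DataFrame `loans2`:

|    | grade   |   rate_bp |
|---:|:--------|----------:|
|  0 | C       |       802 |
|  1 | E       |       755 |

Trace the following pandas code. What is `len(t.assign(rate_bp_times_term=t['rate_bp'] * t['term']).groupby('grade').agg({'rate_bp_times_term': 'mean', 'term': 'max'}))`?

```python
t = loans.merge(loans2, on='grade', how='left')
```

merge on 'grade' (how='left') → 10 rows:
  grade   branch  term  rate_bp
0     C    South    48    802.0
1     A  Airport   239      NaN
2     E  Airport    72    755.0
3     A    South   236      NaN
4     A  Airport   157      NaN
5     A    South   216      NaN
6     C    South   352    802.0
7     C  Airport   163    802.0
8     D    South   180      NaN
9     E  Airport   253    755.0
add column rate_bp_times_term = t['rate_bp'] * t['term']:
  grade   branch  term  rate_bp  rate_bp_times_term
0     C    South    48    802.0             38496.0
1     A  Airport   239      NaN                 NaN
2     E  Airport    72    755.0             54360.0
3     A    South   236      NaN                 NaN
4     A  Airport   157      NaN                 NaN
5     A    South   216      NaN                 NaN
6     C    South   352    802.0            282304.0
7     C  Airport   163    802.0            130726.0
8     D    South   180      NaN                 NaN
9     E  Airport   253    755.0            191015.0
group by grade: mean(rate_bp_times_term), max(term):
       rate_bp_times_term  term
grade                          
A                     NaN   239
C           150508.666667   352
D                     NaN   180
E           122687.500000   253

4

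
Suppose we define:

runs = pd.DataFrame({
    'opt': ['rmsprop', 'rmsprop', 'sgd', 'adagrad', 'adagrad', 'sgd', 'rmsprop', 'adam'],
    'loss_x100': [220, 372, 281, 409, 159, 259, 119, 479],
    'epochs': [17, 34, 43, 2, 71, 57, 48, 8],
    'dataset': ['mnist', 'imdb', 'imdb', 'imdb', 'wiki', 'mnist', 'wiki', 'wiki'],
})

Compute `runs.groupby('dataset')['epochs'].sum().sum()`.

group by dataset, sum of epochs:
dataset
imdb      79
mnist     74
wiki     127
Name: epochs, dtype: int64
So sum() = 280.

280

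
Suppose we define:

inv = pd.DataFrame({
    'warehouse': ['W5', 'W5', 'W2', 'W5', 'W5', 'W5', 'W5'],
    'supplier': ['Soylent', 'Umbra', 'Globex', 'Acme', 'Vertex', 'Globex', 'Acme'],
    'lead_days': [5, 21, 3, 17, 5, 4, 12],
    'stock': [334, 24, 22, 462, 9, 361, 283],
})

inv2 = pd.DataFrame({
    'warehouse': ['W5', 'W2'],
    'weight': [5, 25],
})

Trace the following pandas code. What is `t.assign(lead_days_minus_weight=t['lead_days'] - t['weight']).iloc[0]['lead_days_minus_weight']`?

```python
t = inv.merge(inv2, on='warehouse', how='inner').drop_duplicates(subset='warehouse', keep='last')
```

merge on 'warehouse' (how='inner') → 7 rows:
  warehouse supplier  lead_days  stock  weight
0        W5  Soylent          5    334       5
1        W5    Umbra         21     24       5
2        W2   Globex          3     22      25
3        W5     Acme         17    462       5
4        W5   Vertex          5      9       5
5        W5   Globex          4    361       5
6        W5     Acme         12    283       5
drop duplicate warehouse (keep=last):
  warehouse supplier  lead_days  stock  weight
2        W2   Globex          3     22      25
6        W5     Acme         12    283       5
add column lead_days_minus_weight = t['lead_days'] - t['weight']:
  warehouse supplier  lead_days  stock  weight  lead_days_minus_weight
2        W2   Globex          3     22      25                     -22
6        W5     Acme         12    283       5                       7

-22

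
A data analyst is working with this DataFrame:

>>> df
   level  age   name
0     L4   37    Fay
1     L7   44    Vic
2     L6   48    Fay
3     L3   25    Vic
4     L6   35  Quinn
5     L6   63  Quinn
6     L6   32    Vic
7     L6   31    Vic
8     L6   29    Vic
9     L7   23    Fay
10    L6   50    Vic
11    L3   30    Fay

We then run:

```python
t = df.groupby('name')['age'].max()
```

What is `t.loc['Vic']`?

group by name, max of age:
name
Fay      48
Quinn    63
Vic      50
Name: age, dtype: int64

50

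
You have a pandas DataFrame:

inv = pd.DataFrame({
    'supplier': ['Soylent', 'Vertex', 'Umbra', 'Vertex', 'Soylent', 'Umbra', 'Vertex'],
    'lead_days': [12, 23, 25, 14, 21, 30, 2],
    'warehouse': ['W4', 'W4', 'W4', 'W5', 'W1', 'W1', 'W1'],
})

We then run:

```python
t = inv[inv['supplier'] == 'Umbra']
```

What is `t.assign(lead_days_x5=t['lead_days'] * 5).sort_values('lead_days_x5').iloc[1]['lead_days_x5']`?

150

filter rows where supplier == 'Umbra':
  supplier  lead_days warehouse
2    Umbra         25        W4
5    Umbra         30        W1
add column lead_days_x5 = t['lead_days'] * 5:
  supplier  lead_days warehouse  lead_days_x5
2    Umbra         25        W4           125
5    Umbra         30        W1           150
sort by lead_days_x5:
  supplier  lead_days warehouse  lead_days_x5
2    Umbra         25        W4           125
5    Umbra         30        W1           150
So iloc[1]['lead_days_x5'] = 150.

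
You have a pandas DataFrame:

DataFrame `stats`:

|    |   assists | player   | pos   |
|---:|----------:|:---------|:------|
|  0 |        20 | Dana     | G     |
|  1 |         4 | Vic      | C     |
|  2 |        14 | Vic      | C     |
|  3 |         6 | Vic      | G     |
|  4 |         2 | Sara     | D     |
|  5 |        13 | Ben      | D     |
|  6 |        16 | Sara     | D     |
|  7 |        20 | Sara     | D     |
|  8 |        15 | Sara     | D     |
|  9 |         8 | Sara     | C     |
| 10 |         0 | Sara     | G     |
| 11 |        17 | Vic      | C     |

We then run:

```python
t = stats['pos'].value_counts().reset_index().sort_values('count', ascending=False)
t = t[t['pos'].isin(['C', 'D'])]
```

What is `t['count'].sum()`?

value_counts of pos:
pos
D    5
C    4
G    3
Name: count, dtype: int64
reset_index():
  pos  count
0   D      5
1   C      4
2   G      3
sort by count descending:
  pos  count
0   D      5
1   C      4
2   G      3
filter rows where pos in ['C', 'D']:
  pos  count
0   D      5
1   C      4
Finally, sum of column 'count' = 9.

9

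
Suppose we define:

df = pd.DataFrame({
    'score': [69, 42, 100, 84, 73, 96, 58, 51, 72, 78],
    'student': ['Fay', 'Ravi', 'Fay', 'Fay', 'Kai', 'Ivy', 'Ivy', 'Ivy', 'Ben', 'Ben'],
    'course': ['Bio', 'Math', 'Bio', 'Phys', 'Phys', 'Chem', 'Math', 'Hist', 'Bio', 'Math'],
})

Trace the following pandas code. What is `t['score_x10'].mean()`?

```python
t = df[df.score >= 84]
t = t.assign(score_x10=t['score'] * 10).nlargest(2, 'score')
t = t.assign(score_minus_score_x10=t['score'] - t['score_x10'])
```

filter rows where score >= 84:
   score student course
2    100     Fay    Bio
3     84     Fay   Phys
5     96     Ivy   Chem
add column score_x10 = t['score'] * 10:
   score student course  score_x10
2    100     Fay    Bio       1000
3     84     Fay   Phys        840
5     96     Ivy   Chem        960
take 2 rows with largest score:
   score student course  score_x10
2    100     Fay    Bio       1000
5     96     Ivy   Chem        960
add column score_minus_score_x10 = t['score'] - t['score_x10']:
   score student course  score_x10  score_minus_score_x10
2    100     Fay    Bio       1000                   -900
5     96     Ivy   Chem        960                   -864
Taking the mean of column 'score_x10' gives 980.0.

980.0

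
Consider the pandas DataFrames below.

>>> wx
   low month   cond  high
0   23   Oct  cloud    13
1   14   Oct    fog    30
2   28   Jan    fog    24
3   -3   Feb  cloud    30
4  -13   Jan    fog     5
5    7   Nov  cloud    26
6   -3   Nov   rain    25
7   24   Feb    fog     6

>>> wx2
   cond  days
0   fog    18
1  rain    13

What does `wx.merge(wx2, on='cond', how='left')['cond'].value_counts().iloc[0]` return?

4

merge on 'cond' (how='left') → 8 rows:
   low month   cond  high  days
0   23   Oct  cloud    13   NaN
1   14   Oct    fog    30  18.0
2   28   Jan    fog    24  18.0
3   -3   Feb  cloud    30   NaN
4  -13   Jan    fog     5  18.0
5    7   Nov  cloud    26   NaN
6   -3   Nov   rain    25  13.0
7   24   Feb    fog     6  18.0
value_counts of cond:
cond
fog      4
cloud    3
rain     1
Name: count, dtype: int64
Taking the value at position 0 gives 4.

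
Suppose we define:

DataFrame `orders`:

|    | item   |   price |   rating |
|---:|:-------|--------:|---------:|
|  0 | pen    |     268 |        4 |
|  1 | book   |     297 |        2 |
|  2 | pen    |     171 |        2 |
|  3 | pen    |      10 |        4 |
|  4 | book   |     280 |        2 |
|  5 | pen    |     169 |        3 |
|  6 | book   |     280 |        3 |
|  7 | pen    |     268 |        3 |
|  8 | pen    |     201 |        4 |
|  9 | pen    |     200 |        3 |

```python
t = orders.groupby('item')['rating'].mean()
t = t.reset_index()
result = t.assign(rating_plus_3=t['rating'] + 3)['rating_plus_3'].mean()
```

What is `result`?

5.80952380952

group by item, mean of rating:
item
book    2.333333
pen     3.285714
Name: rating, dtype: float64
reset_index():
   item    rating
0  book  2.333333
1   pen  3.285714
add column rating_plus_3 = t['rating'] + 3:
   item    rating  rating_plus_3
0  book  2.333333       5.333333
1   pen  3.285714       6.285714
Hence 5.80952380952.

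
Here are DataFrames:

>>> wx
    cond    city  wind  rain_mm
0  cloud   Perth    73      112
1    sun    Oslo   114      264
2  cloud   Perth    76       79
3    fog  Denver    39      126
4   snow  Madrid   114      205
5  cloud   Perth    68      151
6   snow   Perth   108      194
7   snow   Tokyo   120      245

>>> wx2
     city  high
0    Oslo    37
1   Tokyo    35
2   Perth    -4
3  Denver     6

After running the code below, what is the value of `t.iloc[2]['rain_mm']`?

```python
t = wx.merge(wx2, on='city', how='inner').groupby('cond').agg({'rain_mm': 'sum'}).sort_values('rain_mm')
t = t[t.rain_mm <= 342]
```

merge on 'city' (how='inner') → 7 rows:
    cond    city  wind  rain_mm  high
0  cloud   Perth    73      112    -4
1    sun    Oslo   114      264    37
2  cloud   Perth    76       79    -4
3    fog  Denver    39      126     6
4  cloud   Perth    68      151    -4
5   snow   Perth   108      194    -4
6   snow   Tokyo   120      245    35
group by cond, sum of rain_mm:
       rain_mm
cond          
cloud      342
fog        126
snow       439
sun        264
sort by rain_mm:
       rain_mm
cond          
fog        126
sun        264
cloud      342
snow       439
filter rows where rain_mm <= 342:
       rain_mm
cond          
fog        126
sun        264
cloud      342
Finally, value at position 2, column 'rain_mm' = 342.

342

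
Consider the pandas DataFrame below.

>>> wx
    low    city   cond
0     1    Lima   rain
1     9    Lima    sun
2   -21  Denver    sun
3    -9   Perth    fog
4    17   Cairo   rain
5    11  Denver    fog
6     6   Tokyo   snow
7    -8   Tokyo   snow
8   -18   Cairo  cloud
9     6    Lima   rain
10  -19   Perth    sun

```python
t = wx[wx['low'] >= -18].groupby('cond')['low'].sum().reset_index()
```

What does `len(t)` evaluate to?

5

filter rows where low >= -18:
   low    city   cond
0    1    Lima   rain
1    9    Lima    sun
3   -9   Perth    fog
4   17   Cairo   rain
5   11  Denver    fog
6    6   Tokyo   snow
7   -8   Tokyo   snow
8  -18   Cairo  cloud
9    6    Lima   rain
group by cond, sum of low:
cond
cloud   -18
fog       2
rain     24
snow     -2
sun       9
Name: low, dtype: int64
reset_index():
    cond  low
0  cloud  -18
1    fog    2
2   rain   24
3   snow   -2
4    sun    9
Hence 5.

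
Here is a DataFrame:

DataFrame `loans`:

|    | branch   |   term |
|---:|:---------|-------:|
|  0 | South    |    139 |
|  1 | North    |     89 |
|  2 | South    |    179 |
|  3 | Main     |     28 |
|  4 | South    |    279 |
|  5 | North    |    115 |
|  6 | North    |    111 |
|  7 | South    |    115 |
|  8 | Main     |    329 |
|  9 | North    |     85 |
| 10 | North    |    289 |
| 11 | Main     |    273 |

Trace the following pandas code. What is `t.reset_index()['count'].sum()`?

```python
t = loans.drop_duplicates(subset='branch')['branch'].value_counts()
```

drop duplicate branch (keep=first):
  branch  term
0  South   139
1  North    89
3   Main    28
value_counts of branch:
branch
South    1
North    1
Main     1
Name: count, dtype: int64
reset_index():
  branch  count
0  South      1
1  North      1
2   Main      1

3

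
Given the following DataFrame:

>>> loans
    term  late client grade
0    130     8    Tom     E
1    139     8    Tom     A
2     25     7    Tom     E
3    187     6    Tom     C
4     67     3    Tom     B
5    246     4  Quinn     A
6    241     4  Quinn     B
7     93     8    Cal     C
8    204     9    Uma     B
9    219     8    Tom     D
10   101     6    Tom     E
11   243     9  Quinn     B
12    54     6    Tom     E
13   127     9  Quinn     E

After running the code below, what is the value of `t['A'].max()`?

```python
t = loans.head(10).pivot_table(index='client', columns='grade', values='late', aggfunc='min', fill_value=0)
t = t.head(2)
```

take first 10 rows:
   term  late client grade
0   130     8    Tom     E
1   139     8    Tom     A
2    25     7    Tom     E
3   187     6    Tom     C
4    67     3    Tom     B
5   246     4  Quinn     A
6   241     4  Quinn     B
7    93     8    Cal     C
8   204     9    Uma     B
9   219     8    Tom     D
pivot: rows=client, cols=grade, min(late):
grade   A  B  C  D  E
client               
Cal     0  0  8  0  0
Quinn   4  4  0  0  0
Tom     8  3  6  8  7
Uma     0  9  0  0  0
take first 2 rows:
grade   A  B  C  D  E
client               
Cal     0  0  8  0  0
Quinn   4  4  0  0  0

4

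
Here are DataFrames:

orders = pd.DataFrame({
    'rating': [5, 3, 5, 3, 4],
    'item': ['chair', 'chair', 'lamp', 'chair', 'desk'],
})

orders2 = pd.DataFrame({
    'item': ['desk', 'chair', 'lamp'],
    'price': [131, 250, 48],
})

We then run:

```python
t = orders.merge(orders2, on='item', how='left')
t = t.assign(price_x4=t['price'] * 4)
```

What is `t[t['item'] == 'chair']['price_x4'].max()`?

merge on 'item' (how='left') → 5 rows:
   rating   item  price
0       5  chair    250
1       3  chair    250
2       5   lamp     48
3       3  chair    250
4       4   desk    131
add column price_x4 = t['price'] * 4:
   rating   item  price  price_x4
0       5  chair    250      1000
1       3  chair    250      1000
2       5   lamp     48       192
3       3  chair    250      1000
4       4   desk    131       524
filter rows where item == 'chair':
   rating   item  price  price_x4
0       5  chair    250      1000
1       3  chair    250      1000
3       3  chair    250      1000
Finally, max of column 'price_x4' = 1000.

1000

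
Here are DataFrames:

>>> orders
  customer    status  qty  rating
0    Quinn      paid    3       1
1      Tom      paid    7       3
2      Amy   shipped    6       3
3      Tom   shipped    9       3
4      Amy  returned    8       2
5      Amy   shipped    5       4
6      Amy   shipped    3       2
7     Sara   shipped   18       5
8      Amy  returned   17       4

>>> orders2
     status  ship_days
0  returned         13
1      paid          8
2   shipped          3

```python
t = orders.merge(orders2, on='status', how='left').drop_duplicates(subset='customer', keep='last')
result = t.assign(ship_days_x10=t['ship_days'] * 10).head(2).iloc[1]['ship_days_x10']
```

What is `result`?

30

merge on 'status' (how='left') → 9 rows:
  customer    status  qty  rating  ship_days
0    Quinn      paid    3       1          8
1      Tom      paid    7       3          8
2      Amy   shipped    6       3          3
3      Tom   shipped    9       3          3
4      Amy  returned    8       2         13
5      Amy   shipped    5       4          3
6      Amy   shipped    3       2          3
7     Sara   shipped   18       5          3
8      Amy  returned   17       4         13
drop duplicate customer (keep=last):
  customer    status  qty  rating  ship_days
0    Quinn      paid    3       1          8
3      Tom   shipped    9       3          3
7     Sara   shipped   18       5          3
8      Amy  returned   17       4         13
add column ship_days_x10 = t['ship_days'] * 10:
  customer    status  qty  rating  ship_days  ship_days_x10
0    Quinn      paid    3       1          8             80
3      Tom   shipped    9       3          3             30
7     Sara   shipped   18       5          3             30
8      Amy  returned   17       4         13            130
take first 2 rows:
  customer   status  qty  rating  ship_days  ship_days_x10
0    Quinn     paid    3       1          8             80
3      Tom  shipped    9       3          3             30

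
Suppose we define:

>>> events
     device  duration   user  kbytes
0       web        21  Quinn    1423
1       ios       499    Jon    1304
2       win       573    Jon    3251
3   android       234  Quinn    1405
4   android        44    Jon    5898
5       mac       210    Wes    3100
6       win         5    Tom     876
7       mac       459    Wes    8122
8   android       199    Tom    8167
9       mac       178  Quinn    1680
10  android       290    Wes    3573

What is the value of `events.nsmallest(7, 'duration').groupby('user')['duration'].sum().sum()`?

891

take 7 rows with smallest duration:
    device  duration   user  kbytes
6      win         5    Tom     876
0      web        21  Quinn    1423
4  android        44    Jon    5898
9      mac       178  Quinn    1680
8  android       199    Tom    8167
5      mac       210    Wes    3100
3  android       234  Quinn    1405
group by user, sum of duration:
user
Jon       44
Quinn    433
Tom      204
Wes      210
Name: duration, dtype: int64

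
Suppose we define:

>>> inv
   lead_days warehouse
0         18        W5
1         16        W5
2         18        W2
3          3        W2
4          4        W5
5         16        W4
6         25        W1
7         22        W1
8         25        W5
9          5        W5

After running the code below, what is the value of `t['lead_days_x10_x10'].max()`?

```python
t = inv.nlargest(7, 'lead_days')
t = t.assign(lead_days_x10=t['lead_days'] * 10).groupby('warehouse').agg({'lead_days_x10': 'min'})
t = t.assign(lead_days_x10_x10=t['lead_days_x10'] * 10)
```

2200

take 7 rows with largest lead_days:
   lead_days warehouse
6         25        W1
8         25        W5
7         22        W1
0         18        W5
2         18        W2
1         16        W5
5         16        W4
add column lead_days_x10 = t['lead_days'] * 10:
   lead_days warehouse  lead_days_x10
6         25        W1            250
8         25        W5            250
7         22        W1            220
0         18        W5            180
2         18        W2            180
1         16        W5            160
5         16        W4            160
group by warehouse, min of lead_days_x10:
           lead_days_x10
warehouse               
W1                   220
W2                   180
W4                   160
W5                   160
add column lead_days_x10_x10 = t['lead_days_x10'] * 10:
           lead_days_x10  lead_days_x10_x10
warehouse                                  
W1                   220               2200
W2                   180               1800
W4                   160               1600
W5                   160               1600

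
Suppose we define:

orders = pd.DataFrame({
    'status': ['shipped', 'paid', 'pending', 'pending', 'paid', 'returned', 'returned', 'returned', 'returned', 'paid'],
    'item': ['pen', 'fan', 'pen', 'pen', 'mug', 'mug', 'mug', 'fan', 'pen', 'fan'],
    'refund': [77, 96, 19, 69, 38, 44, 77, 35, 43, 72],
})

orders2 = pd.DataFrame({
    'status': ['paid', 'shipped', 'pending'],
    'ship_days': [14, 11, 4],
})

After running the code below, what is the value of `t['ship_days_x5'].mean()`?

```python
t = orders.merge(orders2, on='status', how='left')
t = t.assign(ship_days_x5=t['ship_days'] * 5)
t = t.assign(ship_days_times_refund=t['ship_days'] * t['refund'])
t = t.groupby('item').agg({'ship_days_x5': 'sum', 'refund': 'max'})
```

merge on 'status' (how='left') → 10 rows:
     status item  refund  ship_days
0   shipped  pen      77       11.0
1      paid  fan      96       14.0
2   pending  pen      19        4.0
3   pending  pen      69        4.0
4      paid  mug      38       14.0
5  returned  mug      44        NaN
6  returned  mug      77        NaN
7  returned  fan      35        NaN
8  returned  pen      43        NaN
9      paid  fan      72       14.0
add column ship_days_x5 = t['ship_days'] * 5:
     status item  refund  ship_days  ship_days_x5
0   shipped  pen      77       11.0          55.0
1      paid  fan      96       14.0          70.0
2   pending  pen      19        4.0          20.0
3   pending  pen      69        4.0          20.0
4      paid  mug      38       14.0          70.0
5  returned  mug      44        NaN           NaN
6  returned  mug      77        NaN           NaN
7  returned  fan      35        NaN           NaN
8  returned  pen      43        NaN           NaN
9      paid  fan      72       14.0          70.0
add column ship_days_times_refund = t['ship_days'] * t['refund']:
     status item  refund  ship_days  ship_days_x5  ship_days_times_refund
0   shipped  pen      77       11.0          55.0                   847.0
1      paid  fan      96       14.0          70.0                  1344.0
2   pending  pen      19        4.0          20.0                    76.0
3   pending  pen      69        4.0          20.0                   276.0
4      paid  mug      38       14.0          70.0                   532.0
5  returned  mug      44        NaN           NaN                     NaN
6  returned  mug      77        NaN           NaN                     NaN
7  returned  fan      35        NaN           NaN                     NaN
8  returned  pen      43        NaN           NaN                     NaN
9      paid  fan      72       14.0          70.0                  1008.0
group by item: sum(ship_days_x5), max(refund):
      ship_days_x5  refund
item                      
fan          140.0      96
mug           70.0      77
pen           95.0      77
Finally, mean of column 'ship_days_x5' = 101.666666667.

101.666666667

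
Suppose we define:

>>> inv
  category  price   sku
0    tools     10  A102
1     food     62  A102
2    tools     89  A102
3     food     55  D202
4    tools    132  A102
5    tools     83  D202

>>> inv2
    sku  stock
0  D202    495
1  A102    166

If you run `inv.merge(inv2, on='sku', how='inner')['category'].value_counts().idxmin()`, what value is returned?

merge on 'sku' (how='inner') → 6 rows:
  category  price   sku  stock
0    tools     10  A102    166
1     food     62  A102    166
2    tools     89  A102    166
3     food     55  D202    495
4    tools    132  A102    166
5    tools     83  D202    495
value_counts of category:
category
tools    4
food     2
Name: count, dtype: int64

food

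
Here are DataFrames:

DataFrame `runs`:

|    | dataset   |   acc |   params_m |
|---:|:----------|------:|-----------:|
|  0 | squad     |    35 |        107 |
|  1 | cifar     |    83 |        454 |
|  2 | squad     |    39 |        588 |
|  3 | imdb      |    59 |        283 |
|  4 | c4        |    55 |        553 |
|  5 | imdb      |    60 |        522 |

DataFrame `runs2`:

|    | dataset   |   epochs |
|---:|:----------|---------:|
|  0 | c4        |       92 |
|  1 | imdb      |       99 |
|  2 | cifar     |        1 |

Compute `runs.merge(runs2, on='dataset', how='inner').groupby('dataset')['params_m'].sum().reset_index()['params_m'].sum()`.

1812

merge on 'dataset' (how='inner') → 4 rows:
  dataset  acc  params_m  epochs
0   cifar   83       454       1
1    imdb   59       283      99
2      c4   55       553      92
3    imdb   60       522      99
group by dataset, sum of params_m:
dataset
c4       553
cifar    454
imdb     805
Name: params_m, dtype: int64
reset_index():
  dataset  params_m
0      c4       553
1   cifar       454
2    imdb       805
Taking the sum of column 'params_m' gives 1812.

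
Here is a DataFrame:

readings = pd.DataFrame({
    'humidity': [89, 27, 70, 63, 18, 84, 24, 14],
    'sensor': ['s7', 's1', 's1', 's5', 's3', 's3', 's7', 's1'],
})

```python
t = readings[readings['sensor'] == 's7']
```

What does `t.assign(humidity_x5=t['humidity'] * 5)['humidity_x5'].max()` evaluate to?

445

filter rows where sensor == 's7':
   humidity sensor
0        89     s7
6        24     s7
add column humidity_x5 = t['humidity'] * 5:
   humidity sensor  humidity_x5
0        89     s7          445
6        24     s7          120
Hence 445.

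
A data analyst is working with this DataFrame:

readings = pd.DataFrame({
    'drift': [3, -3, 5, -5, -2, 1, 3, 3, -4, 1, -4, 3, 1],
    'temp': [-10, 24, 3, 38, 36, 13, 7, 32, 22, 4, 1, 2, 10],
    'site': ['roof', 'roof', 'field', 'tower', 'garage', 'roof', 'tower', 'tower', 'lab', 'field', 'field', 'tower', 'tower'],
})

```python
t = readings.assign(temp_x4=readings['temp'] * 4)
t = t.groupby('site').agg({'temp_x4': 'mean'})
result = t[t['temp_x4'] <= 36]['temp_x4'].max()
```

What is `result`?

36.0

add column temp_x4 = readings['temp'] * 4:
    drift  temp    site  temp_x4
0       3   -10    roof      -40
1      -3    24    roof       96
2       5     3   field       12
3      -5    38   tower      152
4      -2    36  garage      144
5       1    13    roof       52
6       3     7   tower       28
7       3    32   tower      128
8      -4    22     lab       88
9       1     4   field       16
10     -4     1   field        4
11      3     2   tower        8
12      1    10   tower       40
group by site, mean of temp_x4:
           temp_x4
site              
field    10.666667
garage  144.000000
lab      88.000000
roof     36.000000
tower    71.200000
filter rows where temp_x4 <= 36:
         temp_x4
site            
field  10.666667
roof   36.000000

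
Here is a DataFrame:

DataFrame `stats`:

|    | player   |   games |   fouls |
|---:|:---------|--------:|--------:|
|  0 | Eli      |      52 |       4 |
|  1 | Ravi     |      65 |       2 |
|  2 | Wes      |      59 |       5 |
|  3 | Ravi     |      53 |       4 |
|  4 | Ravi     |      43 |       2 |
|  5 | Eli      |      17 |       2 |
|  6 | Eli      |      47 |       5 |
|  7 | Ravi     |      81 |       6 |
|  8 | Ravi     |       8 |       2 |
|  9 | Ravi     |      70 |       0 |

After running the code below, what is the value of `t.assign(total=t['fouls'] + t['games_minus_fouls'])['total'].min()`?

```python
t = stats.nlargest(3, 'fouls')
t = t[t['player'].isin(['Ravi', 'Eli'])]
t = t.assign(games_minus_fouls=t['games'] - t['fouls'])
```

47

take 3 rows with largest fouls:
  player  games  fouls
7   Ravi     81      6
2    Wes     59      5
6    Eli     47      5
filter rows where player in ['Ravi', 'Eli']:
  player  games  fouls
7   Ravi     81      6
6    Eli     47      5
add column games_minus_fouls = t['games'] - t['fouls']:
  player  games  fouls  games_minus_fouls
7   Ravi     81      6                 75
6    Eli     47      5                 42
add column total = t['fouls'] + t['games_minus_fouls']:
  player  games  fouls  games_minus_fouls  total
7   Ravi     81      6                 75     81
6    Eli     47      5                 42     47
Finally, min of column 'total' = 47.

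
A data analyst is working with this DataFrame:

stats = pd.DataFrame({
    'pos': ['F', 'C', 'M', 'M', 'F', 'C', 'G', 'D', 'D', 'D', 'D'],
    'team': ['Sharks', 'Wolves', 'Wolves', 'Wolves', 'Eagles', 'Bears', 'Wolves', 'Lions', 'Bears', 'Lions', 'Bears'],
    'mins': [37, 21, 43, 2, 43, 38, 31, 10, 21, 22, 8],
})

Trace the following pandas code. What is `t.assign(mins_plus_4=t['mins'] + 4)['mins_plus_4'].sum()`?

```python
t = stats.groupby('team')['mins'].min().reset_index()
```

120

group by team, min of mins:
team
Bears      8
Eagles    43
Lions     10
Sharks    37
Wolves     2
Name: mins, dtype: int64
reset_index():
     team  mins
0   Bears     8
1  Eagles    43
2   Lions    10
3  Sharks    37
4  Wolves     2
add column mins_plus_4 = t['mins'] + 4:
     team  mins  mins_plus_4
0   Bears     8           12
1  Eagles    43           47
2   Lions    10           14
3  Sharks    37           41
4  Wolves     2            6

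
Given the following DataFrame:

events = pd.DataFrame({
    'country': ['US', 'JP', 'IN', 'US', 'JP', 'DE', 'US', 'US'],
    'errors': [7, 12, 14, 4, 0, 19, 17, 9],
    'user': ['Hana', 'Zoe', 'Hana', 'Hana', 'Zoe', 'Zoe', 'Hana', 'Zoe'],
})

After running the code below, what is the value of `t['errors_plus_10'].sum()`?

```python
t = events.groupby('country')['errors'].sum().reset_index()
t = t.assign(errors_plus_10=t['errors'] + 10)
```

122

group by country, sum of errors:
country
DE    19
IN    14
JP    12
US    37
Name: errors, dtype: int64
reset_index():
  country  errors
0      DE      19
1      IN      14
2      JP      12
3      US      37
add column errors_plus_10 = t['errors'] + 10:
  country  errors  errors_plus_10
0      DE      19              29
1      IN      14              24
2      JP      12              22
3      US      37              47
So sum() = 122.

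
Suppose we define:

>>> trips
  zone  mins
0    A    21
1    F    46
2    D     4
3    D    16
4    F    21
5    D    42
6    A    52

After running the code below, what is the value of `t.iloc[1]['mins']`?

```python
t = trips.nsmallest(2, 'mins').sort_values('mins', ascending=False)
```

take 2 rows with smallest mins:
  zone  mins
2    D     4
3    D    16
sort by mins descending:
  zone  mins
3    D    16
2    D     4
value at position 1, column 'mins' → 4

4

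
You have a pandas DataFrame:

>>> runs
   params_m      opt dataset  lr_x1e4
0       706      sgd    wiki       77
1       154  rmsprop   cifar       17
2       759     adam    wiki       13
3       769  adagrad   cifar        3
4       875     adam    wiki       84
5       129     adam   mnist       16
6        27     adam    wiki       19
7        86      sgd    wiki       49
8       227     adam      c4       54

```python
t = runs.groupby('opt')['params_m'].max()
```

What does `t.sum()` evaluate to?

group by opt, max of params_m:
opt
adagrad    769
adam       875
rmsprop    154
sgd        706
Name: params_m, dtype: int64

2504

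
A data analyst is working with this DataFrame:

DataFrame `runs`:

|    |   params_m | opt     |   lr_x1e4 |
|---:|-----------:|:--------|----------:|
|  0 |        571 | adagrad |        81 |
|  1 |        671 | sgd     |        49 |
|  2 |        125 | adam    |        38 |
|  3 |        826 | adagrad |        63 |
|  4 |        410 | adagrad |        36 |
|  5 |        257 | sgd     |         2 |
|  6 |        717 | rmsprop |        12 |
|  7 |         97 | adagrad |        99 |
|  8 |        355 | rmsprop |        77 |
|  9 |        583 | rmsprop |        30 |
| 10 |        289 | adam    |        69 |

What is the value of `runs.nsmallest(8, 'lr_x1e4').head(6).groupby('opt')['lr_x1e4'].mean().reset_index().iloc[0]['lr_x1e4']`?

36.0

take 8 rows with smallest lr_x1e4:
    params_m      opt  lr_x1e4
5        257      sgd        2
6        717  rmsprop       12
9        583  rmsprop       30
4        410  adagrad       36
2        125     adam       38
1        671      sgd       49
3        826  adagrad       63
10       289     adam       69
take first 6 rows:
   params_m      opt  lr_x1e4
5       257      sgd        2
6       717  rmsprop       12
9       583  rmsprop       30
4       410  adagrad       36
2       125     adam       38
1       671      sgd       49
group by opt, mean of lr_x1e4:
opt
adagrad    36.0
adam       38.0
rmsprop    21.0
sgd        25.5
Name: lr_x1e4, dtype: float64
reset_index():
       opt  lr_x1e4
0  adagrad     36.0
1     adam     38.0
2  rmsprop     21.0
3      sgd     25.5
Then the value at position 0, column 'lr_x1e4': 36.0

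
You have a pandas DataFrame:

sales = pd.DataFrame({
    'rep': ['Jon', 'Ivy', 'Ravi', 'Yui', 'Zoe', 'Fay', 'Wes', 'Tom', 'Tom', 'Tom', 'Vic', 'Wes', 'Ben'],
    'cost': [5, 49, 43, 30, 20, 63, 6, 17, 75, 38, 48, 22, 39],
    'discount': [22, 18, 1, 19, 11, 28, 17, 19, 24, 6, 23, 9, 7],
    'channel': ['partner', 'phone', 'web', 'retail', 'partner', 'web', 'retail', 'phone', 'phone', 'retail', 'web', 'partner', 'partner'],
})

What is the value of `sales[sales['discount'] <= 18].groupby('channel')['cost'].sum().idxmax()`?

partner

filter rows where discount <= 18:
     rep  cost  discount  channel
1    Ivy    49        18    phone
2   Ravi    43         1      web
4    Zoe    20        11  partner
6    Wes     6        17   retail
9    Tom    38         6   retail
11   Wes    22         9  partner
12   Ben    39         7  partner
group by channel, sum of cost:
channel
partner    81
phone      49
retail     44
web        43
Name: cost, dtype: int64
Reading off the label with the largest value, we get partner.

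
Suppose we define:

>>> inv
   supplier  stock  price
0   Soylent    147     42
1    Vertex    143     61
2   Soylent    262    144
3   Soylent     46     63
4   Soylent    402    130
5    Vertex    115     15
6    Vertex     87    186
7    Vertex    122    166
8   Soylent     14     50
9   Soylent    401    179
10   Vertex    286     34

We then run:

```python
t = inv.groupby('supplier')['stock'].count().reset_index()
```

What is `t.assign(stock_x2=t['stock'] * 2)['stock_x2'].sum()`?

group by supplier, count of stock:
supplier
Soylent    6
Vertex     5
Name: stock, dtype: int64
reset_index():
  supplier  stock
0  Soylent      6
1   Vertex      5
add column stock_x2 = t['stock'] * 2:
  supplier  stock  stock_x2
0  Soylent      6        12
1   Vertex      5        10

22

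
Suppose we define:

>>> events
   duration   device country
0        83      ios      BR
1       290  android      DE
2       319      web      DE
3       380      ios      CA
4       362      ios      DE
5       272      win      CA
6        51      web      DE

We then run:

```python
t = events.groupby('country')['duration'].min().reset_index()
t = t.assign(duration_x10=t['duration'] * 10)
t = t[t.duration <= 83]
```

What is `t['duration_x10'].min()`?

group by country, min of duration:
country
BR     83
CA    272
DE     51
Name: duration, dtype: int64
reset_index():
  country  duration
0      BR        83
1      CA       272
2      DE        51
add column duration_x10 = t['duration'] * 10:
  country  duration  duration_x10
0      BR        83           830
1      CA       272          2720
2      DE        51           510
filter rows where duration <= 83:
  country  duration  duration_x10
0      BR        83           830
2      DE        51           510
Taking the min of column 'duration_x10' gives 510.

510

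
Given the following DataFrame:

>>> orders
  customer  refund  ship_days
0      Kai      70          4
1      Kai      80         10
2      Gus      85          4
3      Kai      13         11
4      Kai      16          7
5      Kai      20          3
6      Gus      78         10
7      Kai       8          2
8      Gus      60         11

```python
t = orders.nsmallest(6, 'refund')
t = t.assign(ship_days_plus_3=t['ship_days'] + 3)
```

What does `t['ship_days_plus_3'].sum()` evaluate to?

56

take 6 rows with smallest refund:
  customer  refund  ship_days
7      Kai       8          2
3      Kai      13         11
4      Kai      16          7
5      Kai      20          3
8      Gus      60         11
0      Kai      70          4
add column ship_days_plus_3 = t['ship_days'] + 3:
  customer  refund  ship_days  ship_days_plus_3
7      Kai       8          2                 5
3      Kai      13         11                14
4      Kai      16          7                10
5      Kai      20          3                 6
8      Gus      60         11                14
0      Kai      70          4                 7
So sum() = 56.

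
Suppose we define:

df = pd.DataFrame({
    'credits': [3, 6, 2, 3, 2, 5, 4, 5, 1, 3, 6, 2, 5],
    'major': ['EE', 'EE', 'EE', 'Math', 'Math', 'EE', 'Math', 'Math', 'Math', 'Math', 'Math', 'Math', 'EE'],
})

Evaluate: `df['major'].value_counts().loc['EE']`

value_counts of major:
major
Math    8
EE      5
Name: count, dtype: int64

5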